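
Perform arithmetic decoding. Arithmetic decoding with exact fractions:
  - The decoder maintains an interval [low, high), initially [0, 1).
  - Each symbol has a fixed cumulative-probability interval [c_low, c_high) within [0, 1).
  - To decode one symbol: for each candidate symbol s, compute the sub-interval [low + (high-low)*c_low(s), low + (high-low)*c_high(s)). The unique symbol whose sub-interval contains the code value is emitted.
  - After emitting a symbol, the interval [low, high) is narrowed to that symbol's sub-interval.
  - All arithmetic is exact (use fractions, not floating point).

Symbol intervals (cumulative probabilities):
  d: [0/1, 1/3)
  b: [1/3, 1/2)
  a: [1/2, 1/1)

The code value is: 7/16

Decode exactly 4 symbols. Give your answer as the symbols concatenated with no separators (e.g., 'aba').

Step 1: interval [0/1, 1/1), width = 1/1 - 0/1 = 1/1
  'd': [0/1 + 1/1*0/1, 0/1 + 1/1*1/3) = [0/1, 1/3)
  'b': [0/1 + 1/1*1/3, 0/1 + 1/1*1/2) = [1/3, 1/2) <- contains code 7/16
  'a': [0/1 + 1/1*1/2, 0/1 + 1/1*1/1) = [1/2, 1/1)
  emit 'b', narrow to [1/3, 1/2)
Step 2: interval [1/3, 1/2), width = 1/2 - 1/3 = 1/6
  'd': [1/3 + 1/6*0/1, 1/3 + 1/6*1/3) = [1/3, 7/18)
  'b': [1/3 + 1/6*1/3, 1/3 + 1/6*1/2) = [7/18, 5/12)
  'a': [1/3 + 1/6*1/2, 1/3 + 1/6*1/1) = [5/12, 1/2) <- contains code 7/16
  emit 'a', narrow to [5/12, 1/2)
Step 3: interval [5/12, 1/2), width = 1/2 - 5/12 = 1/12
  'd': [5/12 + 1/12*0/1, 5/12 + 1/12*1/3) = [5/12, 4/9) <- contains code 7/16
  'b': [5/12 + 1/12*1/3, 5/12 + 1/12*1/2) = [4/9, 11/24)
  'a': [5/12 + 1/12*1/2, 5/12 + 1/12*1/1) = [11/24, 1/2)
  emit 'd', narrow to [5/12, 4/9)
Step 4: interval [5/12, 4/9), width = 4/9 - 5/12 = 1/36
  'd': [5/12 + 1/36*0/1, 5/12 + 1/36*1/3) = [5/12, 23/54)
  'b': [5/12 + 1/36*1/3, 5/12 + 1/36*1/2) = [23/54, 31/72)
  'a': [5/12 + 1/36*1/2, 5/12 + 1/36*1/1) = [31/72, 4/9) <- contains code 7/16
  emit 'a', narrow to [31/72, 4/9)

Answer: bada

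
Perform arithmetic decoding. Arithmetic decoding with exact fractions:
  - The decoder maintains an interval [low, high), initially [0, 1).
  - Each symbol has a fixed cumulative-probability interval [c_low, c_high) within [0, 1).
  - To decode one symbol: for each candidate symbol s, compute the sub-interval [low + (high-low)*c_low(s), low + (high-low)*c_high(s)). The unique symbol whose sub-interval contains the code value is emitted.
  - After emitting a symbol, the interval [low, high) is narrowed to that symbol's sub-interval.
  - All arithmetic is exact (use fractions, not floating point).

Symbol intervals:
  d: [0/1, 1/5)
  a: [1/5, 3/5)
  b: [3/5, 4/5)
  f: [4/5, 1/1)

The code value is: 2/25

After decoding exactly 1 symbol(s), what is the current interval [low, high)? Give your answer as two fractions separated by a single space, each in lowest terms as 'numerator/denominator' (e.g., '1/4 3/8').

Step 1: interval [0/1, 1/1), width = 1/1 - 0/1 = 1/1
  'd': [0/1 + 1/1*0/1, 0/1 + 1/1*1/5) = [0/1, 1/5) <- contains code 2/25
  'a': [0/1 + 1/1*1/5, 0/1 + 1/1*3/5) = [1/5, 3/5)
  'b': [0/1 + 1/1*3/5, 0/1 + 1/1*4/5) = [3/5, 4/5)
  'f': [0/1 + 1/1*4/5, 0/1 + 1/1*1/1) = [4/5, 1/1)
  emit 'd', narrow to [0/1, 1/5)

Answer: 0/1 1/5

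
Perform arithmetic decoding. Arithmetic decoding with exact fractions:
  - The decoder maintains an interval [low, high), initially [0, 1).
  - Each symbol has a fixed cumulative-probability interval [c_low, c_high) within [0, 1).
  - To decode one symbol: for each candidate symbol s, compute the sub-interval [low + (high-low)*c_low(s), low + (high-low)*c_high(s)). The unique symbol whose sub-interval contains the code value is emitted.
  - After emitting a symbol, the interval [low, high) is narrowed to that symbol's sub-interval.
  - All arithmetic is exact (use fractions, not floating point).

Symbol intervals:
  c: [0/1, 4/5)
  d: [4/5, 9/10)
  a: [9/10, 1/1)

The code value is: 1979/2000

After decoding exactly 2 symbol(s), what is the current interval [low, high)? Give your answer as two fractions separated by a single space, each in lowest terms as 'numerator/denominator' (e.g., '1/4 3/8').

Step 1: interval [0/1, 1/1), width = 1/1 - 0/1 = 1/1
  'c': [0/1 + 1/1*0/1, 0/1 + 1/1*4/5) = [0/1, 4/5)
  'd': [0/1 + 1/1*4/5, 0/1 + 1/1*9/10) = [4/5, 9/10)
  'a': [0/1 + 1/1*9/10, 0/1 + 1/1*1/1) = [9/10, 1/1) <- contains code 1979/2000
  emit 'a', narrow to [9/10, 1/1)
Step 2: interval [9/10, 1/1), width = 1/1 - 9/10 = 1/10
  'c': [9/10 + 1/10*0/1, 9/10 + 1/10*4/5) = [9/10, 49/50)
  'd': [9/10 + 1/10*4/5, 9/10 + 1/10*9/10) = [49/50, 99/100) <- contains code 1979/2000
  'a': [9/10 + 1/10*9/10, 9/10 + 1/10*1/1) = [99/100, 1/1)
  emit 'd', narrow to [49/50, 99/100)

Answer: 49/50 99/100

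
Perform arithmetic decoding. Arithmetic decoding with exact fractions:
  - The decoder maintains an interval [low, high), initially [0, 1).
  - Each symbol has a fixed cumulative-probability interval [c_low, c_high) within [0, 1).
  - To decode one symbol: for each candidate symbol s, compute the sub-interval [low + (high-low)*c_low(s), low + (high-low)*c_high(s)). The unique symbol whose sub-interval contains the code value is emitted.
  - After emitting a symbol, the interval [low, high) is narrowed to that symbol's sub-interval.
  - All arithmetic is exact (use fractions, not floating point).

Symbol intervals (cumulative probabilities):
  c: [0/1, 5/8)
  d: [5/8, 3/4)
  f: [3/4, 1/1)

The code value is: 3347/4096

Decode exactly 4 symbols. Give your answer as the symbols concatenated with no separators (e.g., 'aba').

Answer: fccd

Derivation:
Step 1: interval [0/1, 1/1), width = 1/1 - 0/1 = 1/1
  'c': [0/1 + 1/1*0/1, 0/1 + 1/1*5/8) = [0/1, 5/8)
  'd': [0/1 + 1/1*5/8, 0/1 + 1/1*3/4) = [5/8, 3/4)
  'f': [0/1 + 1/1*3/4, 0/1 + 1/1*1/1) = [3/4, 1/1) <- contains code 3347/4096
  emit 'f', narrow to [3/4, 1/1)
Step 2: interval [3/4, 1/1), width = 1/1 - 3/4 = 1/4
  'c': [3/4 + 1/4*0/1, 3/4 + 1/4*5/8) = [3/4, 29/32) <- contains code 3347/4096
  'd': [3/4 + 1/4*5/8, 3/4 + 1/4*3/4) = [29/32, 15/16)
  'f': [3/4 + 1/4*3/4, 3/4 + 1/4*1/1) = [15/16, 1/1)
  emit 'c', narrow to [3/4, 29/32)
Step 3: interval [3/4, 29/32), width = 29/32 - 3/4 = 5/32
  'c': [3/4 + 5/32*0/1, 3/4 + 5/32*5/8) = [3/4, 217/256) <- contains code 3347/4096
  'd': [3/4 + 5/32*5/8, 3/4 + 5/32*3/4) = [217/256, 111/128)
  'f': [3/4 + 5/32*3/4, 3/4 + 5/32*1/1) = [111/128, 29/32)
  emit 'c', narrow to [3/4, 217/256)
Step 4: interval [3/4, 217/256), width = 217/256 - 3/4 = 25/256
  'c': [3/4 + 25/256*0/1, 3/4 + 25/256*5/8) = [3/4, 1661/2048)
  'd': [3/4 + 25/256*5/8, 3/4 + 25/256*3/4) = [1661/2048, 843/1024) <- contains code 3347/4096
  'f': [3/4 + 25/256*3/4, 3/4 + 25/256*1/1) = [843/1024, 217/256)
  emit 'd', narrow to [1661/2048, 843/1024)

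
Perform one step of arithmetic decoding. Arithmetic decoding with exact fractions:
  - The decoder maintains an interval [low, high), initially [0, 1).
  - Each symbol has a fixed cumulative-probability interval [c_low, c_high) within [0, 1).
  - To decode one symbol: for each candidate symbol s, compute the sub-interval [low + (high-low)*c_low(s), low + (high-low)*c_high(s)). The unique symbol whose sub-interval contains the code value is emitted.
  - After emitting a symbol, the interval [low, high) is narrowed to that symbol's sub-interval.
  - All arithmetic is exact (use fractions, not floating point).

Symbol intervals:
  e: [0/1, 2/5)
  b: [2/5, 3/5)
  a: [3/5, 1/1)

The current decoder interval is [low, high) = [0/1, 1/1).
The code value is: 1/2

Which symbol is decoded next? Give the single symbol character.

Answer: b

Derivation:
Interval width = high − low = 1/1 − 0/1 = 1/1
Scaled code = (code − low) / width = (1/2 − 0/1) / 1/1 = 1/2
  e: [0/1, 2/5) 
  b: [2/5, 3/5) ← scaled code falls here ✓
  a: [3/5, 1/1) 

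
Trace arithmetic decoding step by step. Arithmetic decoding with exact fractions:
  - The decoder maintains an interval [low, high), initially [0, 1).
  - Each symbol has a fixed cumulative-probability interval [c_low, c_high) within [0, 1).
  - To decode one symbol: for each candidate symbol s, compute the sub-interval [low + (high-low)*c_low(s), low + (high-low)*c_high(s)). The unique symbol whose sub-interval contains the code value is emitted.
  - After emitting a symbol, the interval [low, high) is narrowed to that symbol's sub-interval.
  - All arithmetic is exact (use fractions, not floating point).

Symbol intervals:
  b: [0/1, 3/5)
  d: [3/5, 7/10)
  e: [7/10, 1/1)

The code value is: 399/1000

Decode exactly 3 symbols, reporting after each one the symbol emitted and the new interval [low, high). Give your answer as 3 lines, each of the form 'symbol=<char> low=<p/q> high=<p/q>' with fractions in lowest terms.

Step 1: interval [0/1, 1/1), width = 1/1 - 0/1 = 1/1
  'b': [0/1 + 1/1*0/1, 0/1 + 1/1*3/5) = [0/1, 3/5) <- contains code 399/1000
  'd': [0/1 + 1/1*3/5, 0/1 + 1/1*7/10) = [3/5, 7/10)
  'e': [0/1 + 1/1*7/10, 0/1 + 1/1*1/1) = [7/10, 1/1)
  emit 'b', narrow to [0/1, 3/5)
Step 2: interval [0/1, 3/5), width = 3/5 - 0/1 = 3/5
  'b': [0/1 + 3/5*0/1, 0/1 + 3/5*3/5) = [0/1, 9/25)
  'd': [0/1 + 3/5*3/5, 0/1 + 3/5*7/10) = [9/25, 21/50) <- contains code 399/1000
  'e': [0/1 + 3/5*7/10, 0/1 + 3/5*1/1) = [21/50, 3/5)
  emit 'd', narrow to [9/25, 21/50)
Step 3: interval [9/25, 21/50), width = 21/50 - 9/25 = 3/50
  'b': [9/25 + 3/50*0/1, 9/25 + 3/50*3/5) = [9/25, 99/250)
  'd': [9/25 + 3/50*3/5, 9/25 + 3/50*7/10) = [99/250, 201/500) <- contains code 399/1000
  'e': [9/25 + 3/50*7/10, 9/25 + 3/50*1/1) = [201/500, 21/50)
  emit 'd', narrow to [99/250, 201/500)

Answer: symbol=b low=0/1 high=3/5
symbol=d low=9/25 high=21/50
symbol=d low=99/250 high=201/500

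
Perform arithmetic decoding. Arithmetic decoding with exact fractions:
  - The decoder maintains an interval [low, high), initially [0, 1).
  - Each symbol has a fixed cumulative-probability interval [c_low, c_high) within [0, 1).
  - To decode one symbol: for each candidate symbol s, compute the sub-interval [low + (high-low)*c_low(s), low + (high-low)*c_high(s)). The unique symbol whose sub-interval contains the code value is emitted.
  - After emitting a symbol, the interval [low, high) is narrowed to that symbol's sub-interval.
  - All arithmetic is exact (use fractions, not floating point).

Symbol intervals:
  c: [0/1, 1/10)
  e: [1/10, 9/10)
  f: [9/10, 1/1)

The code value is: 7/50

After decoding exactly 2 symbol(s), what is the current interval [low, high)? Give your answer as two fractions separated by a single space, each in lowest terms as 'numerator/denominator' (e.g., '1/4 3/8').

Answer: 1/10 9/50

Derivation:
Step 1: interval [0/1, 1/1), width = 1/1 - 0/1 = 1/1
  'c': [0/1 + 1/1*0/1, 0/1 + 1/1*1/10) = [0/1, 1/10)
  'e': [0/1 + 1/1*1/10, 0/1 + 1/1*9/10) = [1/10, 9/10) <- contains code 7/50
  'f': [0/1 + 1/1*9/10, 0/1 + 1/1*1/1) = [9/10, 1/1)
  emit 'e', narrow to [1/10, 9/10)
Step 2: interval [1/10, 9/10), width = 9/10 - 1/10 = 4/5
  'c': [1/10 + 4/5*0/1, 1/10 + 4/5*1/10) = [1/10, 9/50) <- contains code 7/50
  'e': [1/10 + 4/5*1/10, 1/10 + 4/5*9/10) = [9/50, 41/50)
  'f': [1/10 + 4/5*9/10, 1/10 + 4/5*1/1) = [41/50, 9/10)
  emit 'c', narrow to [1/10, 9/50)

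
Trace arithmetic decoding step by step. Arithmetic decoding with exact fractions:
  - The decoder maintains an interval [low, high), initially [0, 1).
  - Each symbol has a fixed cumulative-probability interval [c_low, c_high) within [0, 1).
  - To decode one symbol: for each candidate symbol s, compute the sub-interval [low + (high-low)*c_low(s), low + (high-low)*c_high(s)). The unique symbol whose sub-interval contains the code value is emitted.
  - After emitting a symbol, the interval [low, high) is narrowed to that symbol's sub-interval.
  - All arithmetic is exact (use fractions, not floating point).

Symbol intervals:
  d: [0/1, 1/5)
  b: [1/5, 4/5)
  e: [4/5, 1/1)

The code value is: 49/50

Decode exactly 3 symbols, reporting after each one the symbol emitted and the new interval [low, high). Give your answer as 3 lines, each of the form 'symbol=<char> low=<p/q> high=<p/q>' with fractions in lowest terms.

Step 1: interval [0/1, 1/1), width = 1/1 - 0/1 = 1/1
  'd': [0/1 + 1/1*0/1, 0/1 + 1/1*1/5) = [0/1, 1/5)
  'b': [0/1 + 1/1*1/5, 0/1 + 1/1*4/5) = [1/5, 4/5)
  'e': [0/1 + 1/1*4/5, 0/1 + 1/1*1/1) = [4/5, 1/1) <- contains code 49/50
  emit 'e', narrow to [4/5, 1/1)
Step 2: interval [4/5, 1/1), width = 1/1 - 4/5 = 1/5
  'd': [4/5 + 1/5*0/1, 4/5 + 1/5*1/5) = [4/5, 21/25)
  'b': [4/5 + 1/5*1/5, 4/5 + 1/5*4/5) = [21/25, 24/25)
  'e': [4/5 + 1/5*4/5, 4/5 + 1/5*1/1) = [24/25, 1/1) <- contains code 49/50
  emit 'e', narrow to [24/25, 1/1)
Step 3: interval [24/25, 1/1), width = 1/1 - 24/25 = 1/25
  'd': [24/25 + 1/25*0/1, 24/25 + 1/25*1/5) = [24/25, 121/125)
  'b': [24/25 + 1/25*1/5, 24/25 + 1/25*4/5) = [121/125, 124/125) <- contains code 49/50
  'e': [24/25 + 1/25*4/5, 24/25 + 1/25*1/1) = [124/125, 1/1)
  emit 'b', narrow to [121/125, 124/125)

Answer: symbol=e low=4/5 high=1/1
symbol=e low=24/25 high=1/1
symbol=b low=121/125 high=124/125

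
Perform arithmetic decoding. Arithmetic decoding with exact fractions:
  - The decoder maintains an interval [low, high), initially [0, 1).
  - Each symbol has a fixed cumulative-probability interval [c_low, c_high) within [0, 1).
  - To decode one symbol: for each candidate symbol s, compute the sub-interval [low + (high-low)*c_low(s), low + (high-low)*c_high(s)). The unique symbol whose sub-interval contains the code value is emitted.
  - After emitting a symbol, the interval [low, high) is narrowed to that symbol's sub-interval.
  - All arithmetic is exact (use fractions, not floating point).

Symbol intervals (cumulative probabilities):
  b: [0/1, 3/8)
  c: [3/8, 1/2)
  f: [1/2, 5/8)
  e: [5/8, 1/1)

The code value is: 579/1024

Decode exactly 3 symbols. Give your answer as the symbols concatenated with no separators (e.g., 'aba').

Answer: ffb

Derivation:
Step 1: interval [0/1, 1/1), width = 1/1 - 0/1 = 1/1
  'b': [0/1 + 1/1*0/1, 0/1 + 1/1*3/8) = [0/1, 3/8)
  'c': [0/1 + 1/1*3/8, 0/1 + 1/1*1/2) = [3/8, 1/2)
  'f': [0/1 + 1/1*1/2, 0/1 + 1/1*5/8) = [1/2, 5/8) <- contains code 579/1024
  'e': [0/1 + 1/1*5/8, 0/1 + 1/1*1/1) = [5/8, 1/1)
  emit 'f', narrow to [1/2, 5/8)
Step 2: interval [1/2, 5/8), width = 5/8 - 1/2 = 1/8
  'b': [1/2 + 1/8*0/1, 1/2 + 1/8*3/8) = [1/2, 35/64)
  'c': [1/2 + 1/8*3/8, 1/2 + 1/8*1/2) = [35/64, 9/16)
  'f': [1/2 + 1/8*1/2, 1/2 + 1/8*5/8) = [9/16, 37/64) <- contains code 579/1024
  'e': [1/2 + 1/8*5/8, 1/2 + 1/8*1/1) = [37/64, 5/8)
  emit 'f', narrow to [9/16, 37/64)
Step 3: interval [9/16, 37/64), width = 37/64 - 9/16 = 1/64
  'b': [9/16 + 1/64*0/1, 9/16 + 1/64*3/8) = [9/16, 291/512) <- contains code 579/1024
  'c': [9/16 + 1/64*3/8, 9/16 + 1/64*1/2) = [291/512, 73/128)
  'f': [9/16 + 1/64*1/2, 9/16 + 1/64*5/8) = [73/128, 293/512)
  'e': [9/16 + 1/64*5/8, 9/16 + 1/64*1/1) = [293/512, 37/64)
  emit 'b', narrow to [9/16, 291/512)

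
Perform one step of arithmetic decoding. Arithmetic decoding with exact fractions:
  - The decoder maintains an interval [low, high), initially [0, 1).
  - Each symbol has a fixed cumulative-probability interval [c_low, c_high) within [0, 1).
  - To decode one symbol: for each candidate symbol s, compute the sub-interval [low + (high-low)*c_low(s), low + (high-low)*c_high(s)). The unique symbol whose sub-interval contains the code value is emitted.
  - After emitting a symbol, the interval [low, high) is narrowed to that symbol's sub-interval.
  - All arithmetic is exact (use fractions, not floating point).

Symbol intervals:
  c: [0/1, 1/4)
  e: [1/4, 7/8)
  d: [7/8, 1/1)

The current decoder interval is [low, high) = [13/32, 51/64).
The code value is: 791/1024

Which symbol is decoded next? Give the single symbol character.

Interval width = high − low = 51/64 − 13/32 = 25/64
Scaled code = (code − low) / width = (791/1024 − 13/32) / 25/64 = 15/16
  c: [0/1, 1/4) 
  e: [1/4, 7/8) 
  d: [7/8, 1/1) ← scaled code falls here ✓

Answer: d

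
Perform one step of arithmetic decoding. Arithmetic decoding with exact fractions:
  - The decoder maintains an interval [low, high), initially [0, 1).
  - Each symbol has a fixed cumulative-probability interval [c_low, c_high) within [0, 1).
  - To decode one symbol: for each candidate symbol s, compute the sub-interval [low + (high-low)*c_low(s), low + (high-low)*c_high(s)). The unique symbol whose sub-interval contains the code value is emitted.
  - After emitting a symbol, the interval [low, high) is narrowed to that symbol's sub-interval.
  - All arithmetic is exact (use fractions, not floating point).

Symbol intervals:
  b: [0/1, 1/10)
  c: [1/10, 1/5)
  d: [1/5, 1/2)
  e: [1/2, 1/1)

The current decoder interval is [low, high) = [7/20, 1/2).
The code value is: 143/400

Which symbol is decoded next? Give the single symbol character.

Interval width = high − low = 1/2 − 7/20 = 3/20
Scaled code = (code − low) / width = (143/400 − 7/20) / 3/20 = 1/20
  b: [0/1, 1/10) ← scaled code falls here ✓
  c: [1/10, 1/5) 
  d: [1/5, 1/2) 
  e: [1/2, 1/1) 

Answer: b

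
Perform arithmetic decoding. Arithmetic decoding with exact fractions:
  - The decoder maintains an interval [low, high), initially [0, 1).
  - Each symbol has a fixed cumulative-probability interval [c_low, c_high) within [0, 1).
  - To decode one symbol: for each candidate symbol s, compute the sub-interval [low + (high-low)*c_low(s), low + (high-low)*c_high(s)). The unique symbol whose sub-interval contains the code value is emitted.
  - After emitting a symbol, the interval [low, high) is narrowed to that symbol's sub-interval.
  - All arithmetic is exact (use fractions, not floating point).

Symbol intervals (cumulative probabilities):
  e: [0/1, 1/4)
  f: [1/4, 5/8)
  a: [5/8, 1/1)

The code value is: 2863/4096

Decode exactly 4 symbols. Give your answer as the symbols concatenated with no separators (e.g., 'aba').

Step 1: interval [0/1, 1/1), width = 1/1 - 0/1 = 1/1
  'e': [0/1 + 1/1*0/1, 0/1 + 1/1*1/4) = [0/1, 1/4)
  'f': [0/1 + 1/1*1/4, 0/1 + 1/1*5/8) = [1/4, 5/8)
  'a': [0/1 + 1/1*5/8, 0/1 + 1/1*1/1) = [5/8, 1/1) <- contains code 2863/4096
  emit 'a', narrow to [5/8, 1/1)
Step 2: interval [5/8, 1/1), width = 1/1 - 5/8 = 3/8
  'e': [5/8 + 3/8*0/1, 5/8 + 3/8*1/4) = [5/8, 23/32) <- contains code 2863/4096
  'f': [5/8 + 3/8*1/4, 5/8 + 3/8*5/8) = [23/32, 55/64)
  'a': [5/8 + 3/8*5/8, 5/8 + 3/8*1/1) = [55/64, 1/1)
  emit 'e', narrow to [5/8, 23/32)
Step 3: interval [5/8, 23/32), width = 23/32 - 5/8 = 3/32
  'e': [5/8 + 3/32*0/1, 5/8 + 3/32*1/4) = [5/8, 83/128)
  'f': [5/8 + 3/32*1/4, 5/8 + 3/32*5/8) = [83/128, 175/256)
  'a': [5/8 + 3/32*5/8, 5/8 + 3/32*1/1) = [175/256, 23/32) <- contains code 2863/4096
  emit 'a', narrow to [175/256, 23/32)
Step 4: interval [175/256, 23/32), width = 23/32 - 175/256 = 9/256
  'e': [175/256 + 9/256*0/1, 175/256 + 9/256*1/4) = [175/256, 709/1024)
  'f': [175/256 + 9/256*1/4, 175/256 + 9/256*5/8) = [709/1024, 1445/2048) <- contains code 2863/4096
  'a': [175/256 + 9/256*5/8, 175/256 + 9/256*1/1) = [1445/2048, 23/32)
  emit 'f', narrow to [709/1024, 1445/2048)

Answer: aeaf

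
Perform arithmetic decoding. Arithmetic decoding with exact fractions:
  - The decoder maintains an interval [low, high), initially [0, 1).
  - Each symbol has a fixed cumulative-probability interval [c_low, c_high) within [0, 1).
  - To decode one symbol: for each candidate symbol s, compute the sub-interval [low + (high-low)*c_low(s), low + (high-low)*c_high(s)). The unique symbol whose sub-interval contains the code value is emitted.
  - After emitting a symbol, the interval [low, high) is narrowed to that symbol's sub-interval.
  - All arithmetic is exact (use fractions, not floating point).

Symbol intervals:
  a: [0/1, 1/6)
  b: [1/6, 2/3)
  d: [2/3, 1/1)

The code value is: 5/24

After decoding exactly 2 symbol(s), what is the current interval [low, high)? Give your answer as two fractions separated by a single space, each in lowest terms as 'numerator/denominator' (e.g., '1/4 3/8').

Step 1: interval [0/1, 1/1), width = 1/1 - 0/1 = 1/1
  'a': [0/1 + 1/1*0/1, 0/1 + 1/1*1/6) = [0/1, 1/6)
  'b': [0/1 + 1/1*1/6, 0/1 + 1/1*2/3) = [1/6, 2/3) <- contains code 5/24
  'd': [0/1 + 1/1*2/3, 0/1 + 1/1*1/1) = [2/3, 1/1)
  emit 'b', narrow to [1/6, 2/3)
Step 2: interval [1/6, 2/3), width = 2/3 - 1/6 = 1/2
  'a': [1/6 + 1/2*0/1, 1/6 + 1/2*1/6) = [1/6, 1/4) <- contains code 5/24
  'b': [1/6 + 1/2*1/6, 1/6 + 1/2*2/3) = [1/4, 1/2)
  'd': [1/6 + 1/2*2/3, 1/6 + 1/2*1/1) = [1/2, 2/3)
  emit 'a', narrow to [1/6, 1/4)

Answer: 1/6 1/4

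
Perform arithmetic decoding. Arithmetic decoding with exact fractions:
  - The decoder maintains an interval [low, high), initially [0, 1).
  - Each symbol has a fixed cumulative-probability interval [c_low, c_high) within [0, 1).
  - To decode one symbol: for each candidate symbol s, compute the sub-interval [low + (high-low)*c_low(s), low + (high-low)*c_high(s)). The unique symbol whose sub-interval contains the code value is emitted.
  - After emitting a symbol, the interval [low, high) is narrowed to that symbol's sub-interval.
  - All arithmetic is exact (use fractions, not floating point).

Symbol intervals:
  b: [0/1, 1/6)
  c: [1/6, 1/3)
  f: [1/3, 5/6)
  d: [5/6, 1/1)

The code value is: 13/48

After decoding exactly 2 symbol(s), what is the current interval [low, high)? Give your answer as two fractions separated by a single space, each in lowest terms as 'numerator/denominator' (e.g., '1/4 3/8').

Step 1: interval [0/1, 1/1), width = 1/1 - 0/1 = 1/1
  'b': [0/1 + 1/1*0/1, 0/1 + 1/1*1/6) = [0/1, 1/6)
  'c': [0/1 + 1/1*1/6, 0/1 + 1/1*1/3) = [1/6, 1/3) <- contains code 13/48
  'f': [0/1 + 1/1*1/3, 0/1 + 1/1*5/6) = [1/3, 5/6)
  'd': [0/1 + 1/1*5/6, 0/1 + 1/1*1/1) = [5/6, 1/1)
  emit 'c', narrow to [1/6, 1/3)
Step 2: interval [1/6, 1/3), width = 1/3 - 1/6 = 1/6
  'b': [1/6 + 1/6*0/1, 1/6 + 1/6*1/6) = [1/6, 7/36)
  'c': [1/6 + 1/6*1/6, 1/6 + 1/6*1/3) = [7/36, 2/9)
  'f': [1/6 + 1/6*1/3, 1/6 + 1/6*5/6) = [2/9, 11/36) <- contains code 13/48
  'd': [1/6 + 1/6*5/6, 1/6 + 1/6*1/1) = [11/36, 1/3)
  emit 'f', narrow to [2/9, 11/36)

Answer: 2/9 11/36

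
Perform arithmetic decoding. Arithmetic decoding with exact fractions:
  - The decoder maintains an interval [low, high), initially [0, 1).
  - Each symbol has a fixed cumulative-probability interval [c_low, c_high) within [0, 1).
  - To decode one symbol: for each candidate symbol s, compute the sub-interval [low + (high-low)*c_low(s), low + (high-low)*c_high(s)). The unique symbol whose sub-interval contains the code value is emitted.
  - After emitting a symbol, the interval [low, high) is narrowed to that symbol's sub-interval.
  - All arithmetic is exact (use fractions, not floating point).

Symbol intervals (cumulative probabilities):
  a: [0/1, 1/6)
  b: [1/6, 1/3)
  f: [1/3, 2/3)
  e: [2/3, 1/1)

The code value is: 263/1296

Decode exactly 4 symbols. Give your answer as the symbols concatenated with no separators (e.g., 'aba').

Answer: bbbe

Derivation:
Step 1: interval [0/1, 1/1), width = 1/1 - 0/1 = 1/1
  'a': [0/1 + 1/1*0/1, 0/1 + 1/1*1/6) = [0/1, 1/6)
  'b': [0/1 + 1/1*1/6, 0/1 + 1/1*1/3) = [1/6, 1/3) <- contains code 263/1296
  'f': [0/1 + 1/1*1/3, 0/1 + 1/1*2/3) = [1/3, 2/3)
  'e': [0/1 + 1/1*2/3, 0/1 + 1/1*1/1) = [2/3, 1/1)
  emit 'b', narrow to [1/6, 1/3)
Step 2: interval [1/6, 1/3), width = 1/3 - 1/6 = 1/6
  'a': [1/6 + 1/6*0/1, 1/6 + 1/6*1/6) = [1/6, 7/36)
  'b': [1/6 + 1/6*1/6, 1/6 + 1/6*1/3) = [7/36, 2/9) <- contains code 263/1296
  'f': [1/6 + 1/6*1/3, 1/6 + 1/6*2/3) = [2/9, 5/18)
  'e': [1/6 + 1/6*2/3, 1/6 + 1/6*1/1) = [5/18, 1/3)
  emit 'b', narrow to [7/36, 2/9)
Step 3: interval [7/36, 2/9), width = 2/9 - 7/36 = 1/36
  'a': [7/36 + 1/36*0/1, 7/36 + 1/36*1/6) = [7/36, 43/216)
  'b': [7/36 + 1/36*1/6, 7/36 + 1/36*1/3) = [43/216, 11/54) <- contains code 263/1296
  'f': [7/36 + 1/36*1/3, 7/36 + 1/36*2/3) = [11/54, 23/108)
  'e': [7/36 + 1/36*2/3, 7/36 + 1/36*1/1) = [23/108, 2/9)
  emit 'b', narrow to [43/216, 11/54)
Step 4: interval [43/216, 11/54), width = 11/54 - 43/216 = 1/216
  'a': [43/216 + 1/216*0/1, 43/216 + 1/216*1/6) = [43/216, 259/1296)
  'b': [43/216 + 1/216*1/6, 43/216 + 1/216*1/3) = [259/1296, 65/324)
  'f': [43/216 + 1/216*1/3, 43/216 + 1/216*2/3) = [65/324, 131/648)
  'e': [43/216 + 1/216*2/3, 43/216 + 1/216*1/1) = [131/648, 11/54) <- contains code 263/1296
  emit 'e', narrow to [131/648, 11/54)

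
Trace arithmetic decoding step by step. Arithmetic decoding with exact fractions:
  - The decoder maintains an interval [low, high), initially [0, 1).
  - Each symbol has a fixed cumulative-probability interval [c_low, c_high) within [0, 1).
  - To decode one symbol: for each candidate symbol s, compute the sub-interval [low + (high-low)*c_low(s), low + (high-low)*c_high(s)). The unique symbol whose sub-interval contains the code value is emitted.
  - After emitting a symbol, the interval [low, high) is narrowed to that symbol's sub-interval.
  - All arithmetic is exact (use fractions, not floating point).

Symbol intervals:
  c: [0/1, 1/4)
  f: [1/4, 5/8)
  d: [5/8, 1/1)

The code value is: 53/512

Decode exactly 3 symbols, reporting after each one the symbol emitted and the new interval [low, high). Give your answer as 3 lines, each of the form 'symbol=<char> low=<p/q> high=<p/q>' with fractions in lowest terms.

Answer: symbol=c low=0/1 high=1/4
symbol=f low=1/16 high=5/32
symbol=f low=11/128 high=31/256

Derivation:
Step 1: interval [0/1, 1/1), width = 1/1 - 0/1 = 1/1
  'c': [0/1 + 1/1*0/1, 0/1 + 1/1*1/4) = [0/1, 1/4) <- contains code 53/512
  'f': [0/1 + 1/1*1/4, 0/1 + 1/1*5/8) = [1/4, 5/8)
  'd': [0/1 + 1/1*5/8, 0/1 + 1/1*1/1) = [5/8, 1/1)
  emit 'c', narrow to [0/1, 1/4)
Step 2: interval [0/1, 1/4), width = 1/4 - 0/1 = 1/4
  'c': [0/1 + 1/4*0/1, 0/1 + 1/4*1/4) = [0/1, 1/16)
  'f': [0/1 + 1/4*1/4, 0/1 + 1/4*5/8) = [1/16, 5/32) <- contains code 53/512
  'd': [0/1 + 1/4*5/8, 0/1 + 1/4*1/1) = [5/32, 1/4)
  emit 'f', narrow to [1/16, 5/32)
Step 3: interval [1/16, 5/32), width = 5/32 - 1/16 = 3/32
  'c': [1/16 + 3/32*0/1, 1/16 + 3/32*1/4) = [1/16, 11/128)
  'f': [1/16 + 3/32*1/4, 1/16 + 3/32*5/8) = [11/128, 31/256) <- contains code 53/512
  'd': [1/16 + 3/32*5/8, 1/16 + 3/32*1/1) = [31/256, 5/32)
  emit 'f', narrow to [11/128, 31/256)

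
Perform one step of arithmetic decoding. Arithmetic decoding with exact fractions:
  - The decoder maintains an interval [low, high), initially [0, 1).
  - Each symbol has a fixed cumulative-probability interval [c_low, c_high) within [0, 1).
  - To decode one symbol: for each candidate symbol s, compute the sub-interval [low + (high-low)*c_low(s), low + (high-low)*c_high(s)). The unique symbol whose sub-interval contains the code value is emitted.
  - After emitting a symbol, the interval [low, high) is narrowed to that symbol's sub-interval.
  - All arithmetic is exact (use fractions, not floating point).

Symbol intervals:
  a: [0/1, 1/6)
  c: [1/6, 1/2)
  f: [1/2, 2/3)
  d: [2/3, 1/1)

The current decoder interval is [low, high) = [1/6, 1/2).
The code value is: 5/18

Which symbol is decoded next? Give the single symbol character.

Answer: c

Derivation:
Interval width = high − low = 1/2 − 1/6 = 1/3
Scaled code = (code − low) / width = (5/18 − 1/6) / 1/3 = 1/3
  a: [0/1, 1/6) 
  c: [1/6, 1/2) ← scaled code falls here ✓
  f: [1/2, 2/3) 
  d: [2/3, 1/1) 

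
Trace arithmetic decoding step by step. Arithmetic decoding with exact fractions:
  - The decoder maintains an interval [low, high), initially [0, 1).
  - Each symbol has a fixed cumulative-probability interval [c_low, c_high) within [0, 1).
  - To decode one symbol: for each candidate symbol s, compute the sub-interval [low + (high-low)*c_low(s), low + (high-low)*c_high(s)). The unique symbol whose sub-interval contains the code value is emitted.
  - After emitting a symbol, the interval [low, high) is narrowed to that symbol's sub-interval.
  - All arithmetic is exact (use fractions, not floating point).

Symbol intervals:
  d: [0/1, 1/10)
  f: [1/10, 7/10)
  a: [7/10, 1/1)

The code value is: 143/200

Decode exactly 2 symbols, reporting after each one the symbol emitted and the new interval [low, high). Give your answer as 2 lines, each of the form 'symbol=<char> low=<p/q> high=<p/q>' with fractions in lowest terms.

Step 1: interval [0/1, 1/1), width = 1/1 - 0/1 = 1/1
  'd': [0/1 + 1/1*0/1, 0/1 + 1/1*1/10) = [0/1, 1/10)
  'f': [0/1 + 1/1*1/10, 0/1 + 1/1*7/10) = [1/10, 7/10)
  'a': [0/1 + 1/1*7/10, 0/1 + 1/1*1/1) = [7/10, 1/1) <- contains code 143/200
  emit 'a', narrow to [7/10, 1/1)
Step 2: interval [7/10, 1/1), width = 1/1 - 7/10 = 3/10
  'd': [7/10 + 3/10*0/1, 7/10 + 3/10*1/10) = [7/10, 73/100) <- contains code 143/200
  'f': [7/10 + 3/10*1/10, 7/10 + 3/10*7/10) = [73/100, 91/100)
  'a': [7/10 + 3/10*7/10, 7/10 + 3/10*1/1) = [91/100, 1/1)
  emit 'd', narrow to [7/10, 73/100)

Answer: symbol=a low=7/10 high=1/1
symbol=d low=7/10 high=73/100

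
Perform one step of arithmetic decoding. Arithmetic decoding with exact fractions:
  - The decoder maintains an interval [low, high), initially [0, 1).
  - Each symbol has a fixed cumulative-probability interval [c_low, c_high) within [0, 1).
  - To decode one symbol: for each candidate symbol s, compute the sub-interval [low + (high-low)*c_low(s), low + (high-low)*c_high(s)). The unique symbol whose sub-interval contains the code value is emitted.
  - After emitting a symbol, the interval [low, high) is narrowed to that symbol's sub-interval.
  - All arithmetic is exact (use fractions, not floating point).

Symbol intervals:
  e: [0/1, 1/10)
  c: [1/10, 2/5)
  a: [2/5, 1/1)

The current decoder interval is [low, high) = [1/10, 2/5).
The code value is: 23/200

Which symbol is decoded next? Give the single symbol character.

Interval width = high − low = 2/5 − 1/10 = 3/10
Scaled code = (code − low) / width = (23/200 − 1/10) / 3/10 = 1/20
  e: [0/1, 1/10) ← scaled code falls here ✓
  c: [1/10, 2/5) 
  a: [2/5, 1/1) 

Answer: e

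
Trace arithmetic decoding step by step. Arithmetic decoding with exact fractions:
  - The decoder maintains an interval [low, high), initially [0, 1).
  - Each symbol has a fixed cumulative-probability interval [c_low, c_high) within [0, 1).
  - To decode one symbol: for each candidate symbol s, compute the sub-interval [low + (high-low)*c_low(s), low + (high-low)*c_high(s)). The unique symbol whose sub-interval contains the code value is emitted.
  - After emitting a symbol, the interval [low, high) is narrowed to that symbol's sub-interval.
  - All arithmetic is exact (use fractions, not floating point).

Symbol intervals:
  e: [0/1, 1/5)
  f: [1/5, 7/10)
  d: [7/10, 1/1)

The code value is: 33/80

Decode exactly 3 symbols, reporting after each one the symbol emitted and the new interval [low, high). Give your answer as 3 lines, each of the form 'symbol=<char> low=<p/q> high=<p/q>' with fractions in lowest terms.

Step 1: interval [0/1, 1/1), width = 1/1 - 0/1 = 1/1
  'e': [0/1 + 1/1*0/1, 0/1 + 1/1*1/5) = [0/1, 1/5)
  'f': [0/1 + 1/1*1/5, 0/1 + 1/1*7/10) = [1/5, 7/10) <- contains code 33/80
  'd': [0/1 + 1/1*7/10, 0/1 + 1/1*1/1) = [7/10, 1/1)
  emit 'f', narrow to [1/5, 7/10)
Step 2: interval [1/5, 7/10), width = 7/10 - 1/5 = 1/2
  'e': [1/5 + 1/2*0/1, 1/5 + 1/2*1/5) = [1/5, 3/10)
  'f': [1/5 + 1/2*1/5, 1/5 + 1/2*7/10) = [3/10, 11/20) <- contains code 33/80
  'd': [1/5 + 1/2*7/10, 1/5 + 1/2*1/1) = [11/20, 7/10)
  emit 'f', narrow to [3/10, 11/20)
Step 3: interval [3/10, 11/20), width = 11/20 - 3/10 = 1/4
  'e': [3/10 + 1/4*0/1, 3/10 + 1/4*1/5) = [3/10, 7/20)
  'f': [3/10 + 1/4*1/5, 3/10 + 1/4*7/10) = [7/20, 19/40) <- contains code 33/80
  'd': [3/10 + 1/4*7/10, 3/10 + 1/4*1/1) = [19/40, 11/20)
  emit 'f', narrow to [7/20, 19/40)

Answer: symbol=f low=1/5 high=7/10
symbol=f low=3/10 high=11/20
symbol=f low=7/20 high=19/40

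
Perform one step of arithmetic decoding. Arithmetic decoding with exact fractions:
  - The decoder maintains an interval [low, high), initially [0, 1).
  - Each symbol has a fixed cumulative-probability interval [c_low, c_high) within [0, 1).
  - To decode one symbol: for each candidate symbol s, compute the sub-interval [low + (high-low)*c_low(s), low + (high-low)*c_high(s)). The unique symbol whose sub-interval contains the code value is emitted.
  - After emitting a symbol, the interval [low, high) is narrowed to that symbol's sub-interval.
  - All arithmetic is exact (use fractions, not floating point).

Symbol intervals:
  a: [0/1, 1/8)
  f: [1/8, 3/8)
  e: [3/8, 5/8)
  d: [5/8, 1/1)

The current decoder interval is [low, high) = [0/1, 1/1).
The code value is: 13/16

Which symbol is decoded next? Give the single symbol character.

Answer: d

Derivation:
Interval width = high − low = 1/1 − 0/1 = 1/1
Scaled code = (code − low) / width = (13/16 − 0/1) / 1/1 = 13/16
  a: [0/1, 1/8) 
  f: [1/8, 3/8) 
  e: [3/8, 5/8) 
  d: [5/8, 1/1) ← scaled code falls here ✓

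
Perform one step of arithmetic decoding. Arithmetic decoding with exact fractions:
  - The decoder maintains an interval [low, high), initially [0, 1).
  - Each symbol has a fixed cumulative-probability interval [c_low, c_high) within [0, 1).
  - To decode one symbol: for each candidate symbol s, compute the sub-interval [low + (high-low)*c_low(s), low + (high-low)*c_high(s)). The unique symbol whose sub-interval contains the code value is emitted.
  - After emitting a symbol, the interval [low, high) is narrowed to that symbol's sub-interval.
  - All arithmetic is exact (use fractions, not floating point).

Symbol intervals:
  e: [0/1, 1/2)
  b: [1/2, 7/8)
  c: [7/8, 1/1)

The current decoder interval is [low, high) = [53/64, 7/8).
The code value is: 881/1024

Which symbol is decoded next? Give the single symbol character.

Answer: b

Derivation:
Interval width = high − low = 7/8 − 53/64 = 3/64
Scaled code = (code − low) / width = (881/1024 − 53/64) / 3/64 = 11/16
  e: [0/1, 1/2) 
  b: [1/2, 7/8) ← scaled code falls here ✓
  c: [7/8, 1/1) 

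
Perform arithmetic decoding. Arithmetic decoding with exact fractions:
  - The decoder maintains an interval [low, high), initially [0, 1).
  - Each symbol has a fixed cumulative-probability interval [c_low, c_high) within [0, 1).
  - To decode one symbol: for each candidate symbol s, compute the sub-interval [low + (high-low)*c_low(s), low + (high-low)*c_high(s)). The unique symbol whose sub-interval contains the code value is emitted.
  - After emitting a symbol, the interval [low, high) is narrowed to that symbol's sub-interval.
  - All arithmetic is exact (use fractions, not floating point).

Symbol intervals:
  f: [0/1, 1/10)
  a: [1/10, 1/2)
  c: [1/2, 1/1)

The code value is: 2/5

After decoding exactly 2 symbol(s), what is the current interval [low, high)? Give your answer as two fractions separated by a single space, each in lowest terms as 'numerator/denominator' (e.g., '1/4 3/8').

Answer: 3/10 1/2

Derivation:
Step 1: interval [0/1, 1/1), width = 1/1 - 0/1 = 1/1
  'f': [0/1 + 1/1*0/1, 0/1 + 1/1*1/10) = [0/1, 1/10)
  'a': [0/1 + 1/1*1/10, 0/1 + 1/1*1/2) = [1/10, 1/2) <- contains code 2/5
  'c': [0/1 + 1/1*1/2, 0/1 + 1/1*1/1) = [1/2, 1/1)
  emit 'a', narrow to [1/10, 1/2)
Step 2: interval [1/10, 1/2), width = 1/2 - 1/10 = 2/5
  'f': [1/10 + 2/5*0/1, 1/10 + 2/5*1/10) = [1/10, 7/50)
  'a': [1/10 + 2/5*1/10, 1/10 + 2/5*1/2) = [7/50, 3/10)
  'c': [1/10 + 2/5*1/2, 1/10 + 2/5*1/1) = [3/10, 1/2) <- contains code 2/5
  emit 'c', narrow to [3/10, 1/2)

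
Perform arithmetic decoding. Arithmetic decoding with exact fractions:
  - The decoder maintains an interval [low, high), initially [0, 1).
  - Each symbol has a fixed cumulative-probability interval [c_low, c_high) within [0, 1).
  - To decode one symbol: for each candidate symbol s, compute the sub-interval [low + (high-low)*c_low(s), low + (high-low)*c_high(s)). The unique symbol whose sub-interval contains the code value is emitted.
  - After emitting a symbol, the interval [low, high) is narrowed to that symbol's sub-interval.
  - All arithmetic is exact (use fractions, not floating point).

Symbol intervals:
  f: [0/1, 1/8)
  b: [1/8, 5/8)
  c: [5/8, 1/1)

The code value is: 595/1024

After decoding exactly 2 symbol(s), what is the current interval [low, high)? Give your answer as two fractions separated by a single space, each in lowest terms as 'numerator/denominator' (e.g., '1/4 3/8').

Step 1: interval [0/1, 1/1), width = 1/1 - 0/1 = 1/1
  'f': [0/1 + 1/1*0/1, 0/1 + 1/1*1/8) = [0/1, 1/8)
  'b': [0/1 + 1/1*1/8, 0/1 + 1/1*5/8) = [1/8, 5/8) <- contains code 595/1024
  'c': [0/1 + 1/1*5/8, 0/1 + 1/1*1/1) = [5/8, 1/1)
  emit 'b', narrow to [1/8, 5/8)
Step 2: interval [1/8, 5/8), width = 5/8 - 1/8 = 1/2
  'f': [1/8 + 1/2*0/1, 1/8 + 1/2*1/8) = [1/8, 3/16)
  'b': [1/8 + 1/2*1/8, 1/8 + 1/2*5/8) = [3/16, 7/16)
  'c': [1/8 + 1/2*5/8, 1/8 + 1/2*1/1) = [7/16, 5/8) <- contains code 595/1024
  emit 'c', narrow to [7/16, 5/8)

Answer: 7/16 5/8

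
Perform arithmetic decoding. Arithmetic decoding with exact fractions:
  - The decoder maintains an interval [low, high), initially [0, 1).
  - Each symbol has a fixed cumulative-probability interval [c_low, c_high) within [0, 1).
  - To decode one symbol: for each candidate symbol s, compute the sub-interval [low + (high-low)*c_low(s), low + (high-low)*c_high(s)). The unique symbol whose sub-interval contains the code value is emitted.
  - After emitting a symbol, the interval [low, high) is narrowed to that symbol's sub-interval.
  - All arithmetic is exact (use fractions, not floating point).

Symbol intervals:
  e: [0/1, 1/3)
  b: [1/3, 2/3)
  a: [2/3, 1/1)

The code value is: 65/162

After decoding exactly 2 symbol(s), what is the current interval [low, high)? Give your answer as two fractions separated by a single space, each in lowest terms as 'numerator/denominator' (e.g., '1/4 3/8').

Step 1: interval [0/1, 1/1), width = 1/1 - 0/1 = 1/1
  'e': [0/1 + 1/1*0/1, 0/1 + 1/1*1/3) = [0/1, 1/3)
  'b': [0/1 + 1/1*1/3, 0/1 + 1/1*2/3) = [1/3, 2/3) <- contains code 65/162
  'a': [0/1 + 1/1*2/3, 0/1 + 1/1*1/1) = [2/3, 1/1)
  emit 'b', narrow to [1/3, 2/3)
Step 2: interval [1/3, 2/3), width = 2/3 - 1/3 = 1/3
  'e': [1/3 + 1/3*0/1, 1/3 + 1/3*1/3) = [1/3, 4/9) <- contains code 65/162
  'b': [1/3 + 1/3*1/3, 1/3 + 1/3*2/3) = [4/9, 5/9)
  'a': [1/3 + 1/3*2/3, 1/3 + 1/3*1/1) = [5/9, 2/3)
  emit 'e', narrow to [1/3, 4/9)

Answer: 1/3 4/9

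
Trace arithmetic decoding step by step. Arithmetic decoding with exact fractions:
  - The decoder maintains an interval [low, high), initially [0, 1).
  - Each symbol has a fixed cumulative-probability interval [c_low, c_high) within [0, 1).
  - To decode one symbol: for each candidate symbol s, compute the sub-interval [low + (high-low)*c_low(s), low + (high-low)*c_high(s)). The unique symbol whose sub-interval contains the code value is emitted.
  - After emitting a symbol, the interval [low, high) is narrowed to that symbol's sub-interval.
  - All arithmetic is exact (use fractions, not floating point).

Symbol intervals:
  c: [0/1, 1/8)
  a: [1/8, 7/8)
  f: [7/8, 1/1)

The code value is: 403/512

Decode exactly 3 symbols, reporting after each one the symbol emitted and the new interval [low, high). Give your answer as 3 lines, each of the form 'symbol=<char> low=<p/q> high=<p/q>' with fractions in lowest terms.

Answer: symbol=a low=1/8 high=7/8
symbol=f low=25/32 high=7/8
symbol=c low=25/32 high=203/256

Derivation:
Step 1: interval [0/1, 1/1), width = 1/1 - 0/1 = 1/1
  'c': [0/1 + 1/1*0/1, 0/1 + 1/1*1/8) = [0/1, 1/8)
  'a': [0/1 + 1/1*1/8, 0/1 + 1/1*7/8) = [1/8, 7/8) <- contains code 403/512
  'f': [0/1 + 1/1*7/8, 0/1 + 1/1*1/1) = [7/8, 1/1)
  emit 'a', narrow to [1/8, 7/8)
Step 2: interval [1/8, 7/8), width = 7/8 - 1/8 = 3/4
  'c': [1/8 + 3/4*0/1, 1/8 + 3/4*1/8) = [1/8, 7/32)
  'a': [1/8 + 3/4*1/8, 1/8 + 3/4*7/8) = [7/32, 25/32)
  'f': [1/8 + 3/4*7/8, 1/8 + 3/4*1/1) = [25/32, 7/8) <- contains code 403/512
  emit 'f', narrow to [25/32, 7/8)
Step 3: interval [25/32, 7/8), width = 7/8 - 25/32 = 3/32
  'c': [25/32 + 3/32*0/1, 25/32 + 3/32*1/8) = [25/32, 203/256) <- contains code 403/512
  'a': [25/32 + 3/32*1/8, 25/32 + 3/32*7/8) = [203/256, 221/256)
  'f': [25/32 + 3/32*7/8, 25/32 + 3/32*1/1) = [221/256, 7/8)
  emit 'c', narrow to [25/32, 203/256)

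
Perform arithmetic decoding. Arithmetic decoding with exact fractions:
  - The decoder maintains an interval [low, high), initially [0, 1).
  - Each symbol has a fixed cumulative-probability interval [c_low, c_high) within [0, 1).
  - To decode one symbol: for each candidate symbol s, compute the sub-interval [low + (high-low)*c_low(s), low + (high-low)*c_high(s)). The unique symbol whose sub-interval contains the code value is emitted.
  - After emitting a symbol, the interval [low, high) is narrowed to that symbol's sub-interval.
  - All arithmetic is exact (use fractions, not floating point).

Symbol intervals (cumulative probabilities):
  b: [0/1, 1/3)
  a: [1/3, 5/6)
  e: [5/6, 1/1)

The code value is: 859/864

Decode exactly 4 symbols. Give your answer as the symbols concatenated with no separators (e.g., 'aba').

Step 1: interval [0/1, 1/1), width = 1/1 - 0/1 = 1/1
  'b': [0/1 + 1/1*0/1, 0/1 + 1/1*1/3) = [0/1, 1/3)
  'a': [0/1 + 1/1*1/3, 0/1 + 1/1*5/6) = [1/3, 5/6)
  'e': [0/1 + 1/1*5/6, 0/1 + 1/1*1/1) = [5/6, 1/1) <- contains code 859/864
  emit 'e', narrow to [5/6, 1/1)
Step 2: interval [5/6, 1/1), width = 1/1 - 5/6 = 1/6
  'b': [5/6 + 1/6*0/1, 5/6 + 1/6*1/3) = [5/6, 8/9)
  'a': [5/6 + 1/6*1/3, 5/6 + 1/6*5/6) = [8/9, 35/36)
  'e': [5/6 + 1/6*5/6, 5/6 + 1/6*1/1) = [35/36, 1/1) <- contains code 859/864
  emit 'e', narrow to [35/36, 1/1)
Step 3: interval [35/36, 1/1), width = 1/1 - 35/36 = 1/36
  'b': [35/36 + 1/36*0/1, 35/36 + 1/36*1/3) = [35/36, 53/54)
  'a': [35/36 + 1/36*1/3, 35/36 + 1/36*5/6) = [53/54, 215/216) <- contains code 859/864
  'e': [35/36 + 1/36*5/6, 35/36 + 1/36*1/1) = [215/216, 1/1)
  emit 'a', narrow to [53/54, 215/216)
Step 4: interval [53/54, 215/216), width = 215/216 - 53/54 = 1/72
  'b': [53/54 + 1/72*0/1, 53/54 + 1/72*1/3) = [53/54, 71/72)
  'a': [53/54 + 1/72*1/3, 53/54 + 1/72*5/6) = [71/72, 143/144)
  'e': [53/54 + 1/72*5/6, 53/54 + 1/72*1/1) = [143/144, 215/216) <- contains code 859/864
  emit 'e', narrow to [143/144, 215/216)

Answer: eeae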